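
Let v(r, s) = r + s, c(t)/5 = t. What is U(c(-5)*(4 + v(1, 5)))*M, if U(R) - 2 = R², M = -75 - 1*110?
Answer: -11562870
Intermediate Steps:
c(t) = 5*t
M = -185 (M = -75 - 110 = -185)
U(R) = 2 + R²
U(c(-5)*(4 + v(1, 5)))*M = (2 + ((5*(-5))*(4 + (1 + 5)))²)*(-185) = (2 + (-25*(4 + 6))²)*(-185) = (2 + (-25*10)²)*(-185) = (2 + (-250)²)*(-185) = (2 + 62500)*(-185) = 62502*(-185) = -11562870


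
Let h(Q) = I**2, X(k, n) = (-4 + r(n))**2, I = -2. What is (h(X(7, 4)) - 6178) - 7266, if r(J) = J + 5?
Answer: -13440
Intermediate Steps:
r(J) = 5 + J
X(k, n) = (1 + n)**2 (X(k, n) = (-4 + (5 + n))**2 = (1 + n)**2)
h(Q) = 4 (h(Q) = (-2)**2 = 4)
(h(X(7, 4)) - 6178) - 7266 = (4 - 6178) - 7266 = -6174 - 7266 = -13440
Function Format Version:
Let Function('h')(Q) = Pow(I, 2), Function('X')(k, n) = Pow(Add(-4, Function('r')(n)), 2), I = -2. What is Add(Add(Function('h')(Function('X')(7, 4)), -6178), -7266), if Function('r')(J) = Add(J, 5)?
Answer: -13440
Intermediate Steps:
Function('r')(J) = Add(5, J)
Function('X')(k, n) = Pow(Add(1, n), 2) (Function('X')(k, n) = Pow(Add(-4, Add(5, n)), 2) = Pow(Add(1, n), 2))
Function('h')(Q) = 4 (Function('h')(Q) = Pow(-2, 2) = 4)
Add(Add(Function('h')(Function('X')(7, 4)), -6178), -7266) = Add(Add(4, -6178), -7266) = Add(-6174, -7266) = -13440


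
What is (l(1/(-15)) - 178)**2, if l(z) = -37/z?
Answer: 142129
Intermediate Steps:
(l(1/(-15)) - 178)**2 = (-37/(1/(-15)) - 178)**2 = (-37/(-1/15) - 178)**2 = (-37*(-15) - 178)**2 = (555 - 178)**2 = 377**2 = 142129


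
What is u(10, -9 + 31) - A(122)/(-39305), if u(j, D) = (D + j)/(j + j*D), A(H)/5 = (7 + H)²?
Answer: 2039491/904015 ≈ 2.2560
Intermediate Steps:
A(H) = 5*(7 + H)²
u(j, D) = (D + j)/(j + D*j)
u(10, -9 + 31) - A(122)/(-39305) = ((-9 + 31) + 10)/(10*(1 + (-9 + 31))) - 5*(7 + 122)²/(-39305) = (22 + 10)/(10*(1 + 22)) - 5*129²*(-1)/39305 = (⅒)*32/23 - 5*16641*(-1)/39305 = (⅒)*(1/23)*32 - 83205*(-1)/39305 = 16/115 - 1*(-16641/7861) = 16/115 + 16641/7861 = 2039491/904015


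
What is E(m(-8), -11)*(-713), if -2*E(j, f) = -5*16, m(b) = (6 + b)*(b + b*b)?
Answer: -28520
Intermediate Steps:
m(b) = (6 + b)*(b + b²)
E(j, f) = 40 (E(j, f) = -(-5)*16/2 = -½*(-80) = 40)
E(m(-8), -11)*(-713) = 40*(-713) = -28520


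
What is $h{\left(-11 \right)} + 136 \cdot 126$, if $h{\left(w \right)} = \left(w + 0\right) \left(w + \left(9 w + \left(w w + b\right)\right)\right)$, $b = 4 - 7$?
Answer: $17048$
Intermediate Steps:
$b = -3$ ($b = 4 - 7 = -3$)
$h{\left(w \right)} = w \left(-3 + w^{2} + 10 w\right)$ ($h{\left(w \right)} = \left(w + 0\right) \left(w + \left(9 w + \left(w w - 3\right)\right)\right) = w \left(w + \left(9 w + \left(w^{2} - 3\right)\right)\right) = w \left(w + \left(9 w + \left(-3 + w^{2}\right)\right)\right) = w \left(w + \left(-3 + w^{2} + 9 w\right)\right) = w \left(-3 + w^{2} + 10 w\right)$)
$h{\left(-11 \right)} + 136 \cdot 126 = - 11 \left(-3 + \left(-11\right)^{2} + 10 \left(-11\right)\right) + 136 \cdot 126 = - 11 \left(-3 + 121 - 110\right) + 17136 = \left(-11\right) 8 + 17136 = -88 + 17136 = 17048$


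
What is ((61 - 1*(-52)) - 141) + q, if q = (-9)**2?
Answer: 53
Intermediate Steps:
q = 81
((61 - 1*(-52)) - 141) + q = ((61 - 1*(-52)) - 141) + 81 = ((61 + 52) - 141) + 81 = (113 - 141) + 81 = -28 + 81 = 53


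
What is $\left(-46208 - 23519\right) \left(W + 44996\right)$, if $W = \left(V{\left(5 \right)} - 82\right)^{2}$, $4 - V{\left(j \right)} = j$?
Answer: $-3617785395$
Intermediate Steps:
$V{\left(j \right)} = 4 - j$
$W = 6889$ ($W = \left(\left(4 - 5\right) - 82\right)^{2} = \left(-1 - 82\right)^{2} = \left(-83\right)^{2} = 6889$)
$\left(-46208 - 23519\right) \left(W + 44996\right) = \left(-46208 - 23519\right) \left(6889 + 44996\right) = \left(-69727\right) 51885 = -3617785395$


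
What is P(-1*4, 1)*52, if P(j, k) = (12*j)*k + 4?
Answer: -2288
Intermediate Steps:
P(j, k) = 4 + 12*j*k (P(j, k) = 12*j*k + 4 = 4 + 12*j*k)
P(-1*4, 1)*52 = (4 + 12*(-1*4)*1)*52 = (4 + 12*(-4)*1)*52 = (4 - 48)*52 = -44*52 = -2288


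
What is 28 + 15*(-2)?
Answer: -2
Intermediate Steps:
28 + 15*(-2) = 28 - 30 = -2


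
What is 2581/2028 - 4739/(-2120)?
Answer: 3770603/1074840 ≈ 3.5081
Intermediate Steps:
2581/2028 - 4739/(-2120) = 2581*(1/2028) - 4739*(-1/2120) = 2581/2028 + 4739/2120 = 3770603/1074840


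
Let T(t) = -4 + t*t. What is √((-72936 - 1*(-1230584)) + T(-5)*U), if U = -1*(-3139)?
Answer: √1223567 ≈ 1106.2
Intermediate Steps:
T(t) = -4 + t²
U = 3139
√((-72936 - 1*(-1230584)) + T(-5)*U) = √((-72936 - 1*(-1230584)) + (-4 + (-5)²)*3139) = √((-72936 + 1230584) + (-4 + 25)*3139) = √(1157648 + 21*3139) = √(1157648 + 65919) = √1223567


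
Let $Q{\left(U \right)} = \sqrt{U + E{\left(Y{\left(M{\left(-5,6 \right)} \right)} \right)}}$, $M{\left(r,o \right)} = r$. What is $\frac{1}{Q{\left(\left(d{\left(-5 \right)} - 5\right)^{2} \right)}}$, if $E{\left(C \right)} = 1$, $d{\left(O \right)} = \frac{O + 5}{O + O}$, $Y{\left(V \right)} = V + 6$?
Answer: $\frac{\sqrt{26}}{26} \approx 0.19612$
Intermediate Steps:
$Y{\left(V \right)} = 6 + V$
$d{\left(O \right)} = \frac{5 + O}{2 O}$
$Q{\left(U \right)} = \sqrt{1 + U}$ ($Q{\left(U \right)} = \sqrt{U + 1} = \sqrt{1 + U}$)
$\frac{1}{Q{\left(\left(d{\left(-5 \right)} - 5\right)^{2} \right)}} = \frac{1}{\sqrt{1 + \left(\frac{5 - 5}{2 \left(-5\right)} - 5\right)^{2}}} = \frac{1}{\sqrt{1 + \left(\frac{1}{2} \left(- \frac{1}{5}\right) 0 - 5\right)^{2}}} = \frac{1}{\sqrt{1 + \left(0 - 5\right)^{2}}} = \frac{1}{\sqrt{1 + \left(-5\right)^{2}}} = \frac{1}{\sqrt{1 + 25}} = \frac{1}{\sqrt{26}} = \frac{\sqrt{26}}{26}$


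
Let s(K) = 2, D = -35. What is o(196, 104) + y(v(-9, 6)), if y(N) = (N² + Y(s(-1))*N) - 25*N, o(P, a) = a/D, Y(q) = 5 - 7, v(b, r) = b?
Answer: 11236/35 ≈ 321.03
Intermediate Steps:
Y(q) = -2
o(P, a) = -a/35 (o(P, a) = a/(-35) = a*(-1/35) = -a/35)
y(N) = N² - 27*N (y(N) = (N² - 2*N) - 25*N = N² - 27*N)
o(196, 104) + y(v(-9, 6)) = -1/35*104 - 9*(-27 - 9) = -104/35 - 9*(-36) = -104/35 + 324 = 11236/35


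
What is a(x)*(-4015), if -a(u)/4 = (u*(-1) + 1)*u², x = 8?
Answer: -7194880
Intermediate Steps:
a(u) = -4*u²*(1 - u) (a(u) = -4*(u*(-1) + 1)*u² = -4*(-u + 1)*u² = -4*(1 - u)*u² = -4*u²*(1 - u))
a(x)*(-4015) = (4*8²*(-1 + 8))*(-4015) = (4*64*7)*(-4015) = 1792*(-4015) = -7194880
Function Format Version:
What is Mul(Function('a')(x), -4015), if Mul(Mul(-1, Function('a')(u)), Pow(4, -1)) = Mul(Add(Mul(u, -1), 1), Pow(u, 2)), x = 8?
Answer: -7194880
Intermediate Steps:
Function('a')(u) = Mul(-4, Pow(u, 2), Add(1, Mul(-1, u))) (Function('a')(u) = Mul(-4, Mul(Add(Mul(u, -1), 1), Pow(u, 2))) = Mul(-4, Mul(Add(Mul(-1, u), 1), Pow(u, 2))) = Mul(-4, Mul(Add(1, Mul(-1, u)), Pow(u, 2))) = Mul(-4, Mul(Pow(u, 2), Add(1, Mul(-1, u)))) = Mul(-4, Pow(u, 2), Add(1, Mul(-1, u))))
Mul(Function('a')(x), -4015) = Mul(Mul(4, Pow(8, 2), Add(-1, 8)), -4015) = Mul(Mul(4, 64, 7), -4015) = Mul(1792, -4015) = -7194880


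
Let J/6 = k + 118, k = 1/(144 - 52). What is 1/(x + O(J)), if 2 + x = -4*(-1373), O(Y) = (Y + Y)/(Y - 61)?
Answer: 29765/163474992 ≈ 0.00018208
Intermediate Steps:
k = 1/92 ≈ 0.010870
J = 32571/46 (J = 6*(1/92 + 118) = 6*(10857/92) = 32571/46 ≈ 708.07)
O(Y) = 2*Y/(-61 + Y) (O(Y) = (2*Y)/(-61 + Y) = 2*Y/(-61 + Y))
x = 5490 (x = -2 - 4*(-1373) = -2 + 5492 = 5490)
1/(x + O(J)) = 1/(5490 + 2*(32571/46)/(-61 + 32571/46)) = 1/(5490 + 2*(32571/46)/(29765/46)) = 1/(5490 + 2*(32571/46)*(46/29765)) = 1/(5490 + 65142/29765) = 1/(163474992/29765) = 29765/163474992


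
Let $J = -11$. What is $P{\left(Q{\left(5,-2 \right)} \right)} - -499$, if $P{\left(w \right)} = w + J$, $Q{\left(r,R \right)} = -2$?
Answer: $486$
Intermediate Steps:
$P{\left(w \right)} = -11 + w$ ($P{\left(w \right)} = w - 11 = -11 + w$)
$P{\left(Q{\left(5,-2 \right)} \right)} - -499 = \left(-11 - 2\right) - -499 = -13 + 499 = 486$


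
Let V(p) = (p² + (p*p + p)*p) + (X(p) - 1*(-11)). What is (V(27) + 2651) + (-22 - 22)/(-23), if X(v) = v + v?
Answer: 548755/23 ≈ 23859.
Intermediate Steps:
X(v) = 2*v
V(p) = 11 + p² + 2*p + p*(p + p²) (V(p) = (p² + (p*p + p)*p) + (2*p - 1*(-11)) = (p² + (p² + p)*p) + (2*p + 11) = (p² + (p + p²)*p) + (11 + 2*p) = (p² + p*(p + p²)) + (11 + 2*p) = 11 + p² + 2*p + p*(p + p²))
(V(27) + 2651) + (-22 - 22)/(-23) = ((11 + 27³ + 2*27 + 2*27²) + 2651) + (-22 - 22)/(-23) = ((11 + 19683 + 54 + 2*729) + 2651) - 1/23*(-44) = ((11 + 19683 + 54 + 1458) + 2651) + 44/23 = (21206 + 2651) + 44/23 = 23857 + 44/23 = 548755/23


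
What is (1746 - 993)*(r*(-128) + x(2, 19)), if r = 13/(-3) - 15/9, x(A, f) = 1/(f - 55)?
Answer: 6939397/12 ≈ 5.7828e+5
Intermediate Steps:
x(A, f) = 1/(-55 + f)
r = -6 (r = 13*(-1/3) - 15*1/9 = -13/3 - 5/3 = -6)
(1746 - 993)*(r*(-128) + x(2, 19)) = (1746 - 993)*(-6*(-128) + 1/(-55 + 19)) = 753*(768 + 1/(-36)) = 753*(768 - 1/36) = 753*(27647/36) = 6939397/12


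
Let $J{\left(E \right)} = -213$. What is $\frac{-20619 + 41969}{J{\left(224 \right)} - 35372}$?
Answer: $- \frac{4270}{7117} \approx -0.59997$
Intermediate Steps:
$\frac{-20619 + 41969}{J{\left(224 \right)} - 35372} = \frac{-20619 + 41969}{-213 - 35372} = \frac{21350}{-35585} = 21350 \left(- \frac{1}{35585}\right) = - \frac{4270}{7117}$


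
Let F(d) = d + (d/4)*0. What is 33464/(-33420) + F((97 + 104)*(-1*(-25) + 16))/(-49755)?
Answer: -32340259/27713535 ≈ -1.1669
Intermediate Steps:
F(d) = d (F(d) = d + (d*(¼))*0 = d + (d/4)*0 = d + 0 = d)
33464/(-33420) + F((97 + 104)*(-1*(-25) + 16))/(-49755) = 33464/(-33420) + ((97 + 104)*(-1*(-25) + 16))/(-49755) = 33464*(-1/33420) + (201*(25 + 16))*(-1/49755) = -8366/8355 + (201*41)*(-1/49755) = -8366/8355 + 8241*(-1/49755) = -8366/8355 - 2747/16585 = -32340259/27713535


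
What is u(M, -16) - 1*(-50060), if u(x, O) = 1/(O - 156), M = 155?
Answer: 8610319/172 ≈ 50060.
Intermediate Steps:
u(x, O) = 1/(-156 + O)
u(M, -16) - 1*(-50060) = 1/(-156 - 16) - 1*(-50060) = 1/(-172) + 50060 = -1/172 + 50060 = 8610319/172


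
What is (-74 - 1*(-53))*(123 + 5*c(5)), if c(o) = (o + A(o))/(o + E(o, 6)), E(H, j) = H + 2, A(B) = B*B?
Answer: -5691/2 ≈ -2845.5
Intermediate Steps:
A(B) = B**2
E(H, j) = 2 + H
c(o) = (o + o**2)/(2 + 2*o) (c(o) = (o + o**2)/(o + (2 + o)) = (o + o**2)/(2 + 2*o))
(-74 - 1*(-53))*(123 + 5*c(5)) = (-74 - 1*(-53))*(123 + 5*((1/2)*5)) = (-74 + 53)*(123 + 5*(5/2)) = -21*(123 + 25/2) = -21*271/2 = -5691/2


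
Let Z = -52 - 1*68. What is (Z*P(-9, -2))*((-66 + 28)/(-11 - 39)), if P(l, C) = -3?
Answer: 1368/5 ≈ 273.60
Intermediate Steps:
Z = -120 (Z = -52 - 68 = -120)
(Z*P(-9, -2))*((-66 + 28)/(-11 - 39)) = (-120*(-3))*((-66 + 28)/(-11 - 39)) = 360*(-38/(-50)) = 360*(-38*(-1/50)) = 360*(19/25) = 1368/5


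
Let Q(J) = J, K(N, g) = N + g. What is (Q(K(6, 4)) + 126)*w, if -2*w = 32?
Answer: -2176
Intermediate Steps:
w = -16 (w = -½*32 = -16)
(Q(K(6, 4)) + 126)*w = ((6 + 4) + 126)*(-16) = (10 + 126)*(-16) = 136*(-16) = -2176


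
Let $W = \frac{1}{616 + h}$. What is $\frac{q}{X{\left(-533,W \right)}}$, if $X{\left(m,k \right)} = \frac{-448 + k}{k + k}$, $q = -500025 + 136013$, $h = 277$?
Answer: $\frac{728024}{400063} \approx 1.8198$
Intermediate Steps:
$q = -364012$
$W = \frac{1}{893}$ ($W = \frac{1}{616 + 277} = \frac{1}{893} \approx 0.0011198$)
$X{\left(m,k \right)} = \frac{-448 + k}{2 k}$
$\frac{q}{X{\left(-533,W \right)}} = - \frac{364012}{\frac{1}{2} \frac{1}{\frac{1}{893}} \left(-448 + \frac{1}{893}\right)} = - \frac{364012}{\frac{1}{2} \cdot 893 \left(- \frac{400063}{893}\right)} = - \frac{364012}{- \frac{400063}{2}} = \left(-364012\right) \left(- \frac{2}{400063}\right) = \frac{728024}{400063}$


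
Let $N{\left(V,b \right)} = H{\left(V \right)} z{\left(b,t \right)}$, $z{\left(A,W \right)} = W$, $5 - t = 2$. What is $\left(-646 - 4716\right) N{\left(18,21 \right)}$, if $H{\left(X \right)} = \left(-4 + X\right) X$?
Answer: $-4053672$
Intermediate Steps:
$t = 3$ ($t = 5 - 2 = 3$)
$H{\left(X \right)} = X \left(-4 + X\right)$
$N{\left(V,b \right)} = 3 V \left(-4 + V\right)$ ($N{\left(V,b \right)} = V \left(-4 + V\right) 3 = 3 V \left(-4 + V\right)$)
$\left(-646 - 4716\right) N{\left(18,21 \right)} = \left(-646 - 4716\right) 3 \cdot 18 \left(-4 + 18\right) = \left(-646 - 4716\right) 3 \cdot 18 \cdot 14 = \left(-5362\right) 756 = -4053672$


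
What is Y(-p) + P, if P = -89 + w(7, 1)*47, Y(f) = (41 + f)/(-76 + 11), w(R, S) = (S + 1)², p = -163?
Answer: 6231/65 ≈ 95.862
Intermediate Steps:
w(R, S) = (1 + S)²
Y(f) = -41/65 - f/65 (Y(f) = (41 + f)/(-65) = (41 + f)*(-1/65) = -41/65 - f/65)
P = 99 (P = -89 + (1 + 1)²*47 = -89 + 2²*47 = -89 + 4*47 = -89 + 188 = 99)
Y(-p) + P = (-41/65 - (-1)*(-163)/65) + 99 = (-41/65 - 1/65*163) + 99 = (-41/65 - 163/65) + 99 = -204/65 + 99 = 6231/65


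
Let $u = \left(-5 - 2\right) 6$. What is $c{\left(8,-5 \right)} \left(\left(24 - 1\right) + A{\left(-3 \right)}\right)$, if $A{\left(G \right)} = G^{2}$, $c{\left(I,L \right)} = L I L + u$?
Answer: $5056$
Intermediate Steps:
$u = -42$ ($u = \left(-7\right) 6 = -42$)
$c{\left(I,L \right)} = -42 + I L^{2}$ ($c{\left(I,L \right)} = L I L - 42 = I L L - 42 = I L^{2} - 42 = -42 + I L^{2}$)
$c{\left(8,-5 \right)} \left(\left(24 - 1\right) + A{\left(-3 \right)}\right) = \left(-42 + 8 \left(-5\right)^{2}\right) \left(\left(24 - 1\right) + \left(-3\right)^{2}\right) = \left(-42 + 8 \cdot 25\right) \left(\left(24 - 1\right) + 9\right) = \left(-42 + 200\right) \left(23 + 9\right) = 158 \cdot 32 = 5056$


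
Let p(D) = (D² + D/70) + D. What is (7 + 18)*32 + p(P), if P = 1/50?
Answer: 7000181/8750 ≈ 800.02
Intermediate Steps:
P = 1/50 ≈ 0.020000
p(D) = D² + 71*D/70 (p(D) = (D² + D/70) + D = D² + 71*D/70)
(7 + 18)*32 + p(P) = (7 + 18)*32 + (1/70)*(1/50)*(71 + 70*(1/50)) = 25*32 + (1/70)*(1/50)*(71 + 7/5) = 800 + (1/70)*(1/50)*(362/5) = 800 + 181/8750 = 7000181/8750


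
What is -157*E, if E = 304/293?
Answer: -47728/293 ≈ -162.89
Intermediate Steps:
E = 304/293 (E = 304*(1/293) = 304/293 ≈ 1.0375)
-157*E = -157*304/293 = -47728/293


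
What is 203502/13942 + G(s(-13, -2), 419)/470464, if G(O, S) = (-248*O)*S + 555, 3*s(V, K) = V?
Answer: 153038971283/9838813632 ≈ 15.555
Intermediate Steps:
s(V, K) = V/3
G(O, S) = 555 - 248*O*S (G(O, S) = -248*O*S + 555 = 555 - 248*O*S)
203502/13942 + G(s(-13, -2), 419)/470464 = 203502/13942 + (555 - 248*(1/3)*(-13)*419)/470464 = 203502*(1/13942) + (555 - 248*(-13/3)*419)*(1/470464) = 101751/6971 + (555 + 1350856/3)*(1/470464) = 101751/6971 + (1352521/3)*(1/470464) = 101751/6971 + 1352521/1411392 = 153038971283/9838813632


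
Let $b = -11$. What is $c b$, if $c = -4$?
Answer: $44$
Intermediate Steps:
$c b = \left(-4\right) \left(-11\right) = 44$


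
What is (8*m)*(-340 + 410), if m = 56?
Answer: 31360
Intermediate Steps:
(8*m)*(-340 + 410) = (8*56)*(-340 + 410) = 448*70 = 31360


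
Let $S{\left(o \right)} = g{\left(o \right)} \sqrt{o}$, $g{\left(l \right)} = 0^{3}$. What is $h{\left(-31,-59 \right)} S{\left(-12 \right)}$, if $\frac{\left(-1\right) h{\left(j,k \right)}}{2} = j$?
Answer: $0$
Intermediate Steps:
$g{\left(l \right)} = 0$
$S{\left(o \right)} = 0$ ($S{\left(o \right)} = 0 \sqrt{o} = 0$)
$h{\left(j,k \right)} = - 2 j$
$h{\left(-31,-59 \right)} S{\left(-12 \right)} = \left(-2\right) \left(-31\right) 0 = 62 \cdot 0 = 0$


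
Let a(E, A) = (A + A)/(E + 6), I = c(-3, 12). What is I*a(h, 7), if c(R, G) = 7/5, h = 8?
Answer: 7/5 ≈ 1.4000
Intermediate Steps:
c(R, G) = 7/5 (c(R, G) = 7*(⅕) = 7/5)
I = 7/5 ≈ 1.4000
a(E, A) = 2*A/(6 + E) (a(E, A) = (2*A)/(6 + E) = 2*A/(6 + E))
I*a(h, 7) = 7*(2*7/(6 + 8))/5 = 7*(2*7/14)/5 = 7*(2*7*(1/14))/5 = (7/5)*1 = 7/5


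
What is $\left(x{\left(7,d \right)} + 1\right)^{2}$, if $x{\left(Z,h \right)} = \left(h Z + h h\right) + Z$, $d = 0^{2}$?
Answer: $64$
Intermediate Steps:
$d = 0$
$x{\left(Z,h \right)} = Z + h^{2} + Z h$ ($x{\left(Z,h \right)} = \left(Z h + h^{2}\right) + Z = \left(h^{2} + Z h\right) + Z = Z + h^{2} + Z h$)
$\left(x{\left(7,d \right)} + 1\right)^{2} = \left(\left(7 + 0^{2} + 7 \cdot 0\right) + 1\right)^{2} = \left(\left(7 + 0 + 0\right) + 1\right)^{2} = \left(7 + 1\right)^{2} = 8^{2} = 64$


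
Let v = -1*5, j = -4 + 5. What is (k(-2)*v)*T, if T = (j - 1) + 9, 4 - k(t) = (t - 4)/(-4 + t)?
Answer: -135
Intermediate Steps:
k(t) = 3 (k(t) = 4 - (t - 4)/(-4 + t) = 4 - (-4 + t)/(-4 + t) = 4 - 1*1 = 4 - 1 = 3)
j = 1
v = -5
T = 9 (T = (1 - 1) + 9 = 0 + 9 = 9)
(k(-2)*v)*T = (3*(-5))*9 = -15*9 = -135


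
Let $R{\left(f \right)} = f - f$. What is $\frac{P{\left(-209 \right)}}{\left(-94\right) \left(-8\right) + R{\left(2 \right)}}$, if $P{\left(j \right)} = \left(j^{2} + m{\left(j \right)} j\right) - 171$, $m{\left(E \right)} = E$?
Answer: $\frac{87191}{752} \approx 115.95$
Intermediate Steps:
$R{\left(f \right)} = 0$
$P{\left(j \right)} = -171 + 2 j^{2}$ ($P{\left(j \right)} = \left(j^{2} + j j\right) - 171 = \left(j^{2} + j^{2}\right) - 171 = 2 j^{2} - 171 = -171 + 2 j^{2}$)
$\frac{P{\left(-209 \right)}}{\left(-94\right) \left(-8\right) + R{\left(2 \right)}} = \frac{-171 + 2 \left(-209\right)^{2}}{\left(-94\right) \left(-8\right) + 0} = \frac{-171 + 2 \cdot 43681}{752 + 0} = \frac{-171 + 87362}{752} = 87191 \cdot \frac{1}{752} = \frac{87191}{752}$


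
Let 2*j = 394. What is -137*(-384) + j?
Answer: 52805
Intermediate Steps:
j = 197 (j = (½)*394 = 197)
-137*(-384) + j = -137*(-384) + 197 = 52608 + 197 = 52805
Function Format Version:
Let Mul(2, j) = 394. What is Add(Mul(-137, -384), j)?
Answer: 52805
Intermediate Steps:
j = 197 (j = Mul(Rational(1, 2), 394) = 197)
Add(Mul(-137, -384), j) = Add(Mul(-137, -384), 197) = Add(52608, 197) = 52805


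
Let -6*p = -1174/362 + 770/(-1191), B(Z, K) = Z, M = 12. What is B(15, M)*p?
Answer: 4192435/431142 ≈ 9.7240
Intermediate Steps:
p = 838487/1293426 (p = -(-1174/362 + 770/(-1191))/6 = -(-1174*1/362 + 770*(-1/1191))/6 = -(-587/181 - 770/1191)/6 = -1/6*(-838487/215571) = 838487/1293426 ≈ 0.64827)
B(15, M)*p = 15*(838487/1293426) = 4192435/431142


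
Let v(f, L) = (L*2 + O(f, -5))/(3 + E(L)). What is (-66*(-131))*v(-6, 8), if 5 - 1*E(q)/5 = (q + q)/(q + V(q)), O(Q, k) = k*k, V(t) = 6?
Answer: 413567/26 ≈ 15906.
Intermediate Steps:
O(Q, k) = k²
E(q) = 25 - 10*q/(6 + q) (E(q) = 25 - 5*(q + q)/(q + 6) = 25 - 5*2*q/(6 + q) = 25 - 10*q/(6 + q))
v(f, L) = (25 + 2*L)/(3 + 15*(10 + L)/(6 + L)) (v(f, L) = (L*2 + (-5)²)/(3 + 15*(10 + L)/(6 + L)) = (2*L + 25)/(3 + 15*(10 + L)/(6 + L)) = (25 + 2*L)/(3 + 15*(10 + L)/(6 + L)))
(-66*(-131))*v(-6, 8) = (-66*(-131))*((6 + 8)*(25 + 2*8)/(6*(28 + 3*8))) = 8646*((⅙)*14*(25 + 16)/(28 + 24)) = 8646*((⅙)*14*41/52) = 8646*((⅙)*(1/52)*14*41) = 8646*(287/156) = 413567/26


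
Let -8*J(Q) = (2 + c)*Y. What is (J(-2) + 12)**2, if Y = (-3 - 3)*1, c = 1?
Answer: 3249/16 ≈ 203.06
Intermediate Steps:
Y = -6 (Y = -6*1 = -6)
J(Q) = 9/4 (J(Q) = -(2 + 1)*(-6)/8 = -3*(-6)/8 = -1/8*(-18) = 9/4)
(J(-2) + 12)**2 = (9/4 + 12)**2 = (57/4)**2 = 3249/16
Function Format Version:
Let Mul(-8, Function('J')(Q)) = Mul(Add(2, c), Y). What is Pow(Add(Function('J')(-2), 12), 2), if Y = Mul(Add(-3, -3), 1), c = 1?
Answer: Rational(3249, 16) ≈ 203.06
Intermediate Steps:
Y = -6 (Y = Mul(-6, 1) = -6)
Function('J')(Q) = Rational(9, 4) (Function('J')(Q) = Mul(Rational(-1, 8), Mul(Add(2, 1), -6)) = Mul(Rational(-1, 8), Mul(3, -6)) = Mul(Rational(-1, 8), -18) = Rational(9, 4))
Pow(Add(Function('J')(-2), 12), 2) = Pow(Add(Rational(9, 4), 12), 2) = Pow(Rational(57, 4), 2) = Rational(3249, 16)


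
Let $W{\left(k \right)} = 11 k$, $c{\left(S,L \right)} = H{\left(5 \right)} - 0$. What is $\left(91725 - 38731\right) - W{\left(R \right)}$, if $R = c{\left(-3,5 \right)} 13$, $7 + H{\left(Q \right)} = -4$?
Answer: $54567$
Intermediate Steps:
$H{\left(Q \right)} = -11$ ($H{\left(Q \right)} = -7 - 4 = -11$)
$c{\left(S,L \right)} = -11$ ($c{\left(S,L \right)} = -11 - 0 = -11 + 0 = -11$)
$R = -143$ ($R = \left(-11\right) 13 = -143$)
$\left(91725 - 38731\right) - W{\left(R \right)} = \left(91725 - 38731\right) - 11 \left(-143\right) = 52994 - -1573 = 52994 + 1573 = 54567$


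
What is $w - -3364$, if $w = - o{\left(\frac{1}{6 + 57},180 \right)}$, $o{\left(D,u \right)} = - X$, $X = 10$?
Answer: $3374$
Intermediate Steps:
$o{\left(D,u \right)} = -10$ ($o{\left(D,u \right)} = \left(-1\right) 10 = -10$)
$w = 10$ ($w = \left(-1\right) \left(-10\right) = 10$)
$w - -3364 = 10 - -3364 = 10 + \left(-8010 + 11374\right) = 10 + 3364 = 3374$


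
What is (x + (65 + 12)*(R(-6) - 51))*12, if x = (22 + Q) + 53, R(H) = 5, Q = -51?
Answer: -42216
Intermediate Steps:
x = 24 (x = (22 - 51) + 53 = -29 + 53 = 24)
(x + (65 + 12)*(R(-6) - 51))*12 = (24 + (65 + 12)*(5 - 51))*12 = (24 + 77*(-46))*12 = (24 - 3542)*12 = -3518*12 = -42216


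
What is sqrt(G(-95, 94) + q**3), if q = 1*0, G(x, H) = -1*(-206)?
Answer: sqrt(206) ≈ 14.353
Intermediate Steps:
G(x, H) = 206
q = 0
sqrt(G(-95, 94) + q**3) = sqrt(206 + 0**3) = sqrt(206 + 0) = sqrt(206)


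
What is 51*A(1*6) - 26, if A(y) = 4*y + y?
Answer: 1504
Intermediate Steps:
A(y) = 5*y
51*A(1*6) - 26 = 51*(5*(1*6)) - 26 = 51*(5*6) - 26 = 51*30 - 26 = 1530 - 26 = 1504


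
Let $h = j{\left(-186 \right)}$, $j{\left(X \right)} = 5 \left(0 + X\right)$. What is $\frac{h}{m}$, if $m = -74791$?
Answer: $\frac{930}{74791} \approx 0.012435$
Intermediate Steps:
$j{\left(X \right)} = 5 X$
$h = -930$ ($h = 5 \left(-186\right) = -930$)
$\frac{h}{m} = - \frac{930}{-74791} = \left(-930\right) \left(- \frac{1}{74791}\right) = \frac{930}{74791}$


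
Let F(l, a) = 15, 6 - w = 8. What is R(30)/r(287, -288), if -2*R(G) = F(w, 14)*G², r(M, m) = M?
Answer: -6750/287 ≈ -23.519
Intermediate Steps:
w = -2 (w = 6 - 1*8 = 6 - 8 = -2)
R(G) = -15*G²/2
R(30)/r(287, -288) = -15/2*30²/287 = -15/2*900*(1/287) = -6750*1/287 = -6750/287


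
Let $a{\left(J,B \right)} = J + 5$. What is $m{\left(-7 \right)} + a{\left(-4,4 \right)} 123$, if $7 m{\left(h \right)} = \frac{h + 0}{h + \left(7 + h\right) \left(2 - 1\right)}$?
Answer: $\frac{862}{7} \approx 123.14$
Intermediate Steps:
$a{\left(J,B \right)} = 5 + J$
$m{\left(h \right)} = \frac{h}{7 \left(7 + 2 h\right)}$ ($m{\left(h \right)} = \frac{\left(h + 0\right) \frac{1}{h + \left(7 + h\right) \left(2 - 1\right)}}{7} = \frac{h \frac{1}{h + \left(7 + h\right) 1}}{7} = \frac{h \frac{1}{h + \left(7 + h\right)}}{7} = \frac{h \frac{1}{7 + 2 h}}{7} = \frac{h}{7 \left(7 + 2 h\right)}$)
$m{\left(-7 \right)} + a{\left(-4,4 \right)} 123 = \frac{1}{7} \left(-7\right) \frac{1}{7 + 2 \left(-7\right)} + \left(5 - 4\right) 123 = \frac{1}{7} \left(-7\right) \frac{1}{7 - 14} + 1 \cdot 123 = \frac{1}{7} \left(-7\right) \frac{1}{-7} + 123 = \frac{1}{7} \left(-7\right) \left(- \frac{1}{7}\right) + 123 = \frac{1}{7} + 123 = \frac{862}{7}$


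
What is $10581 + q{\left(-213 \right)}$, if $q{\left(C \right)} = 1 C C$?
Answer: $55950$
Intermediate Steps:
$q{\left(C \right)} = C^{2}$ ($q{\left(C \right)} = C C = C^{2}$)
$10581 + q{\left(-213 \right)} = 10581 + \left(-213\right)^{2} = 10581 + 45369 = 55950$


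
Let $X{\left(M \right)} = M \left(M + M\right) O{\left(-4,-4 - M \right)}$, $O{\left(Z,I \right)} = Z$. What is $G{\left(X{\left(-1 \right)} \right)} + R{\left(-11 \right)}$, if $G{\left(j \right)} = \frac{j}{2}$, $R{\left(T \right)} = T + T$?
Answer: $-26$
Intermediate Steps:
$R{\left(T \right)} = 2 T$
$X{\left(M \right)} = - 8 M^{2}$ ($X{\left(M \right)} = M \left(M + M\right) \left(-4\right) = M 2 M \left(-4\right) = 2 M^{2} \left(-4\right) = - 8 M^{2}$)
$G{\left(j \right)} = \frac{j}{2}$ ($G{\left(j \right)} = j \frac{1}{2} = \frac{j}{2}$)
$G{\left(X{\left(-1 \right)} \right)} + R{\left(-11 \right)} = \frac{\left(-8\right) \left(-1\right)^{2}}{2} + 2 \left(-11\right) = \frac{\left(-8\right) 1}{2} - 22 = \frac{1}{2} \left(-8\right) - 22 = -4 - 22 = -26$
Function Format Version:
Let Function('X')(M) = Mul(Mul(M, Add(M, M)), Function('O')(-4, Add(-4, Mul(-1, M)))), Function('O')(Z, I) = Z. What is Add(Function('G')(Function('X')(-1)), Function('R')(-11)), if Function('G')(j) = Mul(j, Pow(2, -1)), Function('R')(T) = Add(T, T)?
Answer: -26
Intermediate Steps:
Function('R')(T) = Mul(2, T)
Function('X')(M) = Mul(-8, Pow(M, 2)) (Function('X')(M) = Mul(Mul(M, Add(M, M)), -4) = Mul(Mul(M, Mul(2, M)), -4) = Mul(Mul(2, Pow(M, 2)), -4) = Mul(-8, Pow(M, 2)))
Function('G')(j) = Mul(Rational(1, 2), j) (Function('G')(j) = Mul(j, Rational(1, 2)) = Mul(Rational(1, 2), j))
Add(Function('G')(Function('X')(-1)), Function('R')(-11)) = Add(Mul(Rational(1, 2), Mul(-8, Pow(-1, 2))), Mul(2, -11)) = Add(Mul(Rational(1, 2), Mul(-8, 1)), -22) = Add(Mul(Rational(1, 2), -8), -22) = Add(-4, -22) = -26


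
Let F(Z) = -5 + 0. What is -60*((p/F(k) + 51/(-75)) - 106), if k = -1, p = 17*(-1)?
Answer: 30984/5 ≈ 6196.8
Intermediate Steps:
p = -17
F(Z) = -5
-60*((p/F(k) + 51/(-75)) - 106) = -60*((-17/(-5) + 51/(-75)) - 106) = -60*((-17*(-⅕) + 51*(-1/75)) - 106) = -60*((17/5 - 17/25) - 106) = -60*(68/25 - 106) = -60*(-2582/25) = 30984/5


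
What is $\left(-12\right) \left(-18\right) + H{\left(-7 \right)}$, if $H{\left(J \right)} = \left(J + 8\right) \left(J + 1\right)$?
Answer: $210$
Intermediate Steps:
$H{\left(J \right)} = \left(1 + J\right) \left(8 + J\right)$ ($H{\left(J \right)} = \left(8 + J\right) \left(1 + J\right) = \left(1 + J\right) \left(8 + J\right)$)
$\left(-12\right) \left(-18\right) + H{\left(-7 \right)} = \left(-12\right) \left(-18\right) + \left(8 + \left(-7\right)^{2} + 9 \left(-7\right)\right) = 216 + \left(8 + 49 - 63\right) = 216 - 6 = 210$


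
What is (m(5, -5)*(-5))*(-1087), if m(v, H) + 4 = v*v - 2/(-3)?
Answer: 353275/3 ≈ 1.1776e+5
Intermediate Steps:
m(v, H) = -10/3 + v**2 (m(v, H) = -4 + (v*v - 2/(-3)) = -4 + (v**2 - 2*(-1/3)) = -4 + (v**2 + 2/3) = -4 + (2/3 + v**2) = -10/3 + v**2)
(m(5, -5)*(-5))*(-1087) = ((-10/3 + 5**2)*(-5))*(-1087) = ((-10/3 + 25)*(-5))*(-1087) = ((65/3)*(-5))*(-1087) = -325/3*(-1087) = 353275/3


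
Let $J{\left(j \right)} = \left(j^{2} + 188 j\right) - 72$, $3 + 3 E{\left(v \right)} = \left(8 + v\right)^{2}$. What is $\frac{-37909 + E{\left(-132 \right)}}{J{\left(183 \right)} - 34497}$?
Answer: $- \frac{49177}{49986} \approx -0.98382$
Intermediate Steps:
$E{\left(v \right)} = -1 + \frac{\left(8 + v\right)^{2}}{3}$
$J{\left(j \right)} = -72 + j^{2} + 188 j$
$\frac{-37909 + E{\left(-132 \right)}}{J{\left(183 \right)} - 34497} = \frac{-37909 - \left(1 - \frac{\left(8 - 132\right)^{2}}{3}\right)}{\left(-72 + 183^{2} + 188 \cdot 183\right) - 34497} = \frac{-37909 - \left(1 - \frac{\left(-124\right)^{2}}{3}\right)}{\left(-72 + 33489 + 34404\right) - 34497} = \frac{-37909 + \left(-1 + \frac{1}{3} \cdot 15376\right)}{67821 - 34497} = \frac{-37909 + \left(-1 + \frac{15376}{3}\right)}{33324} = \left(-37909 + \frac{15373}{3}\right) \frac{1}{33324} = \left(- \frac{98354}{3}\right) \frac{1}{33324} = - \frac{49177}{49986}$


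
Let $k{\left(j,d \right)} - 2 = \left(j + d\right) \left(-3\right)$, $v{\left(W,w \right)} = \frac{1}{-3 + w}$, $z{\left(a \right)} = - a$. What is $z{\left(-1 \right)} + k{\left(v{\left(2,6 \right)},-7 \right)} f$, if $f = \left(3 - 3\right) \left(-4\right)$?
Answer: $1$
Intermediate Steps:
$k{\left(j,d \right)} = 2 - 3 d - 3 j$ ($k{\left(j,d \right)} = 2 + \left(j + d\right) \left(-3\right) = 2 + \left(d + j\right) \left(-3\right) = 2 - \left(3 d + 3 j\right) = 2 - 3 d - 3 j$)
$f = 0$ ($f = 0 \left(-4\right) = 0$)
$z{\left(-1 \right)} + k{\left(v{\left(2,6 \right)},-7 \right)} f = \left(-1\right) \left(-1\right) + \left(2 - -21 - \frac{3}{-3 + 6}\right) 0 = 1 + \left(2 + 21 - \frac{3}{3}\right) 0 = 1 + \left(2 + 21 - 1\right) 0 = 1 + 22 \cdot 0 = 1 + 0 = 1$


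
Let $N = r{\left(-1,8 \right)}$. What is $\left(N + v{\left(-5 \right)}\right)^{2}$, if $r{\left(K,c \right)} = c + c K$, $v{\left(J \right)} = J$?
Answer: $25$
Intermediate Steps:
$r{\left(K,c \right)} = c + K c$
$N = 0$ ($N = 8 \left(1 - 1\right) = 8 \cdot 0 = 0$)
$\left(N + v{\left(-5 \right)}\right)^{2} = \left(0 - 5\right)^{2} = \left(-5\right)^{2} = 25$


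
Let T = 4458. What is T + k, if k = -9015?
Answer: -4557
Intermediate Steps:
T + k = 4458 - 9015 = -4557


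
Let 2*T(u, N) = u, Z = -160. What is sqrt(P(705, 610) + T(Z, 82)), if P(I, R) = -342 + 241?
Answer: I*sqrt(181) ≈ 13.454*I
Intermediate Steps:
T(u, N) = u/2
P(I, R) = -101
sqrt(P(705, 610) + T(Z, 82)) = sqrt(-101 + (1/2)*(-160)) = sqrt(-101 - 80) = sqrt(-181) = I*sqrt(181)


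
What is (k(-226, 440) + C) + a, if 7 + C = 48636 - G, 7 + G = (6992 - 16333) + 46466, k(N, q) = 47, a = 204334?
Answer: 215892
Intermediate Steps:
G = 37118 (G = -7 + ((6992 - 16333) + 46466) = -7 + (-9341 + 46466) = -7 + 37125 = 37118)
C = 11511 (C = -7 + (48636 - 1*37118) = -7 + (48636 - 37118) = -7 + 11518 = 11511)
(k(-226, 440) + C) + a = (47 + 11511) + 204334 = 11558 + 204334 = 215892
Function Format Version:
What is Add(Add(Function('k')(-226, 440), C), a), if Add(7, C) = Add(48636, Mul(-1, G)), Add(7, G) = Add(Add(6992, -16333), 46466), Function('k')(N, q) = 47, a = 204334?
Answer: 215892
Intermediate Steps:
G = 37118 (G = Add(-7, Add(Add(6992, -16333), 46466)) = Add(-7, Add(-9341, 46466)) = Add(-7, 37125) = 37118)
C = 11511 (C = Add(-7, Add(48636, Mul(-1, 37118))) = Add(-7, Add(48636, -37118)) = Add(-7, 11518) = 11511)
Add(Add(Function('k')(-226, 440), C), a) = Add(Add(47, 11511), 204334) = Add(11558, 204334) = 215892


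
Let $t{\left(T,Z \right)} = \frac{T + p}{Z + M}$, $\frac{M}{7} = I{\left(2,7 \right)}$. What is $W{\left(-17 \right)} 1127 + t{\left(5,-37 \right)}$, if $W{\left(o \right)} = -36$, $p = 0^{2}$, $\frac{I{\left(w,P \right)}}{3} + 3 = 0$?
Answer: $- \frac{811441}{20} \approx -40572.0$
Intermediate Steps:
$I{\left(w,P \right)} = -9$ ($I{\left(w,P \right)} = -9 + 3 \cdot 0 = -9 + 0 = -9$)
$p = 0$
$M = -63$ ($M = 7 \left(-9\right) = -63$)
$t{\left(T,Z \right)} = \frac{T}{-63 + Z}$ ($t{\left(T,Z \right)} = \frac{T + 0}{Z - 63} = \frac{T}{-63 + Z}$)
$W{\left(-17 \right)} 1127 + t{\left(5,-37 \right)} = \left(-36\right) 1127 + \frac{5}{-63 - 37} = -40572 + \frac{5}{-100} = -40572 + 5 \left(- \frac{1}{100}\right) = -40572 - \frac{1}{20} = - \frac{811441}{20}$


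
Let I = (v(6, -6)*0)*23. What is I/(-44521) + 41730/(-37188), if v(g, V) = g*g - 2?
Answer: -6955/6198 ≈ -1.1221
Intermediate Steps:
v(g, V) = -2 + g² (v(g, V) = g² - 2 = -2 + g²)
I = 0 (I = ((-2 + 6²)*0)*23 = ((-2 + 36)*0)*23 = (34*0)*23 = 0*23 = 0)
I/(-44521) + 41730/(-37188) = 0/(-44521) + 41730/(-37188) = 0*(-1/44521) + 41730*(-1/37188) = 0 - 6955/6198 = -6955/6198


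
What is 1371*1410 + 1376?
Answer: 1934486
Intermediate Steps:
1371*1410 + 1376 = 1933110 + 1376 = 1934486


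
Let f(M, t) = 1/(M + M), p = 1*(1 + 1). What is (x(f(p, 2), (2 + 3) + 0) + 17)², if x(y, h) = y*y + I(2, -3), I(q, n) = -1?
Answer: 66049/256 ≈ 258.00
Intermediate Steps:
p = 2 (p = 1*2 = 2)
f(M, t) = 1/(2*M)
x(y, h) = -1 + y² (x(y, h) = y*y - 1 = y² - 1 = -1 + y²)
(x(f(p, 2), (2 + 3) + 0) + 17)² = ((-1 + ((½)/2)²) + 17)² = ((-1 + ((½)*(½))²) + 17)² = ((-1 + (¼)²) + 17)² = ((-1 + 1/16) + 17)² = (-15/16 + 17)² = (257/16)² = 66049/256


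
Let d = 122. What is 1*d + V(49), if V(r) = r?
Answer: 171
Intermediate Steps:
1*d + V(49) = 1*122 + 49 = 122 + 49 = 171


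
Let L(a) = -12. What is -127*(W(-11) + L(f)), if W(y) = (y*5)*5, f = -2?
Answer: 36449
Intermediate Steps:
W(y) = 25*y (W(y) = (5*y)*5 = 25*y)
-127*(W(-11) + L(f)) = -127*(25*(-11) - 12) = -127*(-275 - 12) = -127*(-287) = 36449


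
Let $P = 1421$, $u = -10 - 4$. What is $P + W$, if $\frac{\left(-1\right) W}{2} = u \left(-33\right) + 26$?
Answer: $445$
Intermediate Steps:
$u = -14$
$W = -976$ ($W = - 2 \left(\left(-14\right) \left(-33\right) + 26\right) = - 2 \left(462 + 26\right) = \left(-2\right) 488 = -976$)
$P + W = 1421 - 976 = 445$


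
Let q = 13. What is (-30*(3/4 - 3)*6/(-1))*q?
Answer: -5265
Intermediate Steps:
(-30*(3/4 - 3)*6/(-1))*q = -30*(3/4 - 3)*6/(-1)*13 = -30*(3*(¼) - 3)*6*(-1)*13 = -30*(¾ - 3)*(-6)*13 = -(-135)*(-6)/2*13 = -30*27/2*13 = -405*13 = -5265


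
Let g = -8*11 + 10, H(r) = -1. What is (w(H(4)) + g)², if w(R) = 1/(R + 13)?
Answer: 874225/144 ≈ 6071.0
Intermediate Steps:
w(R) = 1/(13 + R)
g = -78 (g = -88 + 10 = -78)
(w(H(4)) + g)² = (1/(13 - 1) - 78)² = (1/12 - 78)² = (-935/12)² = 874225/144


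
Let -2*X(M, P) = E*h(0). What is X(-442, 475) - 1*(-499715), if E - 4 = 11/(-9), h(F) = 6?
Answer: 1499120/3 ≈ 4.9971e+5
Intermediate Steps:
E = 25/9 (E = 4 + 11/(-9) = 4 + 11*(-⅑) = 4 - 11/9 = 25/9 ≈ 2.7778)
X(M, P) = -25/3 (X(M, P) = -25*6/18 = -½*50/3 = -25/3)
X(-442, 475) - 1*(-499715) = -25/3 - 1*(-499715) = -25/3 + 499715 = 1499120/3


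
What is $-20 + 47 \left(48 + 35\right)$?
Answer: $3881$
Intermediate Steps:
$-20 + 47 \left(48 + 35\right) = -20 + 47 \cdot 83 = -20 + 3901 = 3881$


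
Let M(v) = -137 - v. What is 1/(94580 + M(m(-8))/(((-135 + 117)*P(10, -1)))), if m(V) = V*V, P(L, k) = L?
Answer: 60/5674867 ≈ 1.0573e-5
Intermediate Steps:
m(V) = V²
1/(94580 + M(m(-8))/(((-135 + 117)*P(10, -1)))) = 1/(94580 + (-137 - 1*(-8)²)/(((-135 + 117)*10))) = 1/(94580 + (-137 - 1*64)/((-18*10))) = 1/(94580 + (-137 - 64)/(-180)) = 1/(94580 - 201*(-1/180)) = 1/(94580 + 67/60) = 1/(5674867/60) = 60/5674867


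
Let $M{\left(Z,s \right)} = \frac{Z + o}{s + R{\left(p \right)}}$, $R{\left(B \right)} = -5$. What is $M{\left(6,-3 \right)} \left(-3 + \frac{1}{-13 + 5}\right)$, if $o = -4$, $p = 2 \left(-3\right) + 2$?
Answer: $\frac{25}{32} \approx 0.78125$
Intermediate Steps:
$p = -4$ ($p = -6 + 2 = -4$)
$M{\left(Z,s \right)} = \frac{-4 + Z}{-5 + s}$ ($M{\left(Z,s \right)} = \frac{Z - 4}{s - 5} = \frac{-4 + Z}{-5 + s}$)
$M{\left(6,-3 \right)} \left(-3 + \frac{1}{-13 + 5}\right) = \frac{-4 + 6}{-5 - 3} \left(-3 + \frac{1}{-13 + 5}\right) = \frac{1}{-8} \cdot 2 \left(-3 + \frac{1}{-8}\right) = \left(- \frac{1}{8}\right) 2 \left(-3 - \frac{1}{8}\right) = \left(- \frac{1}{4}\right) \left(- \frac{25}{8}\right) = \frac{25}{32}$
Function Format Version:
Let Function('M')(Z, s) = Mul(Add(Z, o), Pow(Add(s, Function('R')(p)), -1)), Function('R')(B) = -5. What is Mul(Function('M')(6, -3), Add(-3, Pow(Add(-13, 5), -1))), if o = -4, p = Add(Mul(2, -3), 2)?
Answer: Rational(25, 32) ≈ 0.78125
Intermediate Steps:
p = -4 (p = Add(-6, 2) = -4)
Function('M')(Z, s) = Mul(Pow(Add(-5, s), -1), Add(-4, Z)) (Function('M')(Z, s) = Mul(Add(Z, -4), Pow(Add(s, -5), -1)) = Mul(Add(-4, Z), Pow(Add(-5, s), -1)) = Mul(Pow(Add(-5, s), -1), Add(-4, Z)))
Mul(Function('M')(6, -3), Add(-3, Pow(Add(-13, 5), -1))) = Mul(Mul(Pow(Add(-5, -3), -1), Add(-4, 6)), Add(-3, Pow(Add(-13, 5), -1))) = Mul(Mul(Pow(-8, -1), 2), Add(-3, Pow(-8, -1))) = Mul(Mul(Rational(-1, 8), 2), Add(-3, Rational(-1, 8))) = Mul(Rational(-1, 4), Rational(-25, 8)) = Rational(25, 32)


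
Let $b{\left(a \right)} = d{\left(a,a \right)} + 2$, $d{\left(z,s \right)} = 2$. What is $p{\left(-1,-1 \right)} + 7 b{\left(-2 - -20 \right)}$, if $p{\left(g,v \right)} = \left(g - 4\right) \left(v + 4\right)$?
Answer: $13$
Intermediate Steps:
$p{\left(g,v \right)} = \left(-4 + g\right) \left(4 + v\right)$
$b{\left(a \right)} = 4$ ($b{\left(a \right)} = 2 + 2 = 4$)
$p{\left(-1,-1 \right)} + 7 b{\left(-2 - -20 \right)} = \left(-16 - -4 + 4 \left(-1\right) - -1\right) + 7 \cdot 4 = \left(-16 + 4 - 4 + 1\right) + 28 = -15 + 28 = 13$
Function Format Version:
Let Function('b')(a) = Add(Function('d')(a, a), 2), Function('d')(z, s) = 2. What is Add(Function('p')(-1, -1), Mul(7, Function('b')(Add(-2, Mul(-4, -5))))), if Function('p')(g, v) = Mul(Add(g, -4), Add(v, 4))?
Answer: 13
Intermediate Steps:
Function('p')(g, v) = Mul(Add(-4, g), Add(4, v))
Function('b')(a) = 4 (Function('b')(a) = Add(2, 2) = 4)
Add(Function('p')(-1, -1), Mul(7, Function('b')(Add(-2, Mul(-4, -5))))) = Add(Add(-16, Mul(-4, -1), Mul(4, -1), Mul(-1, -1)), Mul(7, 4)) = Add(Add(-16, 4, -4, 1), 28) = Add(-15, 28) = 13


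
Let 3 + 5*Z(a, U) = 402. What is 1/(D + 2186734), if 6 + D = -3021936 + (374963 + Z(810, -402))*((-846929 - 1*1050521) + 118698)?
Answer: -5/3335544828968 ≈ -1.4990e-12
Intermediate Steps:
Z(a, U) = 399/5 (Z(a, U) = -⅗ + (⅕)*402 = -⅗ + 402/5 = 399/5)
D = -3335555762638/5 (D = -6 + (-3021936 + (374963 + 399/5)*((-846929 - 1*1050521) + 118698)) = -6 + (-3021936 + 1875214*((-846929 - 1050521) + 118698)/5) = -6 + (-3021936 + 1875214*(-1897450 + 118698)/5) = -6 + (-3021936 + (1875214/5)*(-1778752)) = -6 + (-3021936 - 3335540652928/5) = -6 - 3335555762608/5 = -3335555762638/5 ≈ -6.6711e+11)
1/(D + 2186734) = 1/(-3335555762638/5 + 2186734) = 1/(-3335544828968/5) = -5/3335544828968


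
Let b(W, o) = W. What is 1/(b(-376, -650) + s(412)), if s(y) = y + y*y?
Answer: 1/169780 ≈ 5.8900e-6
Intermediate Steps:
s(y) = y + y**2
1/(b(-376, -650) + s(412)) = 1/(-376 + 412*(1 + 412)) = 1/(-376 + 412*413) = 1/(-376 + 170156) = 1/169780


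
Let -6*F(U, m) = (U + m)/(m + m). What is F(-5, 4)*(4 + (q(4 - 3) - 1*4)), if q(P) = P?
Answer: 1/48 ≈ 0.020833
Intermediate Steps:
F(U, m) = -(U + m)/(12*m) (F(U, m) = -(U + m)/(6*(m + m)) = -(U + m)/(6*(2*m)) = -(U + m)*1/(2*m)/6 = -(U + m)/(12*m))
F(-5, 4)*(4 + (q(4 - 3) - 1*4)) = ((1/12)*(-1*(-5) - 1*4)/4)*(4 + ((4 - 3) - 1*4)) = ((1/12)*(1/4)*(5 - 4))*(4 + (1 - 4)) = ((1/12)*(1/4)*1)*(4 - 3) = (1/48)*1 = 1/48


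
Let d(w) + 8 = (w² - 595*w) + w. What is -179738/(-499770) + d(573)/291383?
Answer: 23177433542/72812240955 ≈ 0.31832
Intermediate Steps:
d(w) = -8 + w² - 594*w (d(w) = -8 + ((w² - 595*w) + w) = -8 + (w² - 594*w) = -8 + w² - 594*w)
-179738/(-499770) + d(573)/291383 = -179738/(-499770) + (-8 + 573² - 594*573)/291383 = -179738*(-1/499770) + (-8 + 328329 - 340362)*(1/291383) = 89869/249885 - 12041*1/291383 = 89869/249885 - 12041/291383 = 23177433542/72812240955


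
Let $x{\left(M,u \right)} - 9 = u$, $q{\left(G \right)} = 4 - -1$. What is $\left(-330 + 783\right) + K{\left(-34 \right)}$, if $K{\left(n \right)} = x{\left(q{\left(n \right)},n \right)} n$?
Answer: $1303$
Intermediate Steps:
$q{\left(G \right)} = 5$ ($q{\left(G \right)} = 4 + 1 = 5$)
$x{\left(M,u \right)} = 9 + u$
$K{\left(n \right)} = n \left(9 + n\right)$ ($K{\left(n \right)} = \left(9 + n\right) n = n \left(9 + n\right)$)
$\left(-330 + 783\right) + K{\left(-34 \right)} = \left(-330 + 783\right) - 34 \left(9 - 34\right) = 453 - -850 = 453 + 850 = 1303$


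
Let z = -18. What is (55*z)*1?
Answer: -990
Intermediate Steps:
(55*z)*1 = (55*(-18))*1 = -990*1 = -990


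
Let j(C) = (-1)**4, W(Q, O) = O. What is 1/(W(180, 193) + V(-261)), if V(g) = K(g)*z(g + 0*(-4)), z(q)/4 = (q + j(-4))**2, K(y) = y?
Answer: -1/70574207 ≈ -1.4169e-8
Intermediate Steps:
j(C) = 1
z(q) = 4*(1 + q)**2 (z(q) = 4*(q + 1)**2 = 4*(1 + q)**2)
V(g) = 4*g*(1 + g)**2 (V(g) = g*(4*(1 + (g + 0*(-4)))**2) = g*(4*(1 + (g + 0))**2) = g*(4*(1 + g)**2) = 4*g*(1 + g)**2)
1/(W(180, 193) + V(-261)) = 1/(193 + 4*(-261)*(1 - 261)**2) = 1/(193 + 4*(-261)*(-260)**2) = 1/(193 + 4*(-261)*67600) = 1/(193 - 70574400) = 1/(-70574207) = -1/70574207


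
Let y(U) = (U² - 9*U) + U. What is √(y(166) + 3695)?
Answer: √29923 ≈ 172.98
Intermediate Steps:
y(U) = U² - 8*U
√(y(166) + 3695) = √(166*(-8 + 166) + 3695) = √(166*158 + 3695) = √(26228 + 3695) = √29923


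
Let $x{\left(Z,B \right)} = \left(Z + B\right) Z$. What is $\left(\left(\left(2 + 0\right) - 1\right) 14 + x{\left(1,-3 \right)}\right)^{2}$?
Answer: $144$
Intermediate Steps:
$x{\left(Z,B \right)} = Z \left(B + Z\right)$ ($x{\left(Z,B \right)} = \left(B + Z\right) Z = Z \left(B + Z\right)$)
$\left(\left(\left(2 + 0\right) - 1\right) 14 + x{\left(1,-3 \right)}\right)^{2} = \left(\left(\left(2 + 0\right) - 1\right) 14 + 1 \left(-3 + 1\right)\right)^{2} = \left(\left(2 - 1\right) 14 + 1 \left(-2\right)\right)^{2} = \left(1 \cdot 14 - 2\right)^{2} = \left(14 - 2\right)^{2} = 12^{2} = 144$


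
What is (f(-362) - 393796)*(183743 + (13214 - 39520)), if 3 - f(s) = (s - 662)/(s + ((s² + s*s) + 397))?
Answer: -955940808230415/15419 ≈ -6.1998e+10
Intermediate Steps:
f(s) = 3 - (-662 + s)/(397 + s + 2*s²) (f(s) = 3 - (s - 662)/(s + ((s² + s*s) + 397)) = 3 - (-662 + s)/(s + ((s² + s²) + 397)) = 3 - (-662 + s)/(s + (2*s² + 397)) = 3 - (-662 + s)/(s + (397 + 2*s²)) = 3 - (-662 + s)/(397 + s + 2*s²))
(f(-362) - 393796)*(183743 + (13214 - 39520)) = ((1853 + 2*(-362) + 6*(-362)²)/(397 - 362 + 2*(-362)²) - 393796)*(183743 + (13214 - 39520)) = ((1853 - 724 + 6*131044)/(397 - 362 + 2*131044) - 393796)*(183743 - 26306) = ((1853 - 724 + 786264)/(397 - 362 + 262088) - 393796)*157437 = (787393/262123 - 393796)*157437 = -103222201515/262123*157437 = -955940808230415/15419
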